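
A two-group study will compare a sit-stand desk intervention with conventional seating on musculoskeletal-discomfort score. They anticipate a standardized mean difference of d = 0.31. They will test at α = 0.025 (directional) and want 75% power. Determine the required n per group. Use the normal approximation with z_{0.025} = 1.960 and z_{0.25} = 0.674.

n = 145 per group

For two independent groups with equal n: n = 2·((z_{α} + z_β) / d)².
z_{α} + z_β = 1.960 + 0.674 = 2.634.
n = 2 × (2.634 / 0.31)² = 2 × 8.497² = 2 × 72.20 = 144.4.
Round up to the next whole participant.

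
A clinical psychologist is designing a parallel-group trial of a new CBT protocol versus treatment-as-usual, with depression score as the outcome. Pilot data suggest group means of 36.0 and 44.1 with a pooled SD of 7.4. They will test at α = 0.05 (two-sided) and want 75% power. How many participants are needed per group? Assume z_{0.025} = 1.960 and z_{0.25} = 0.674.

n = 12 per group

Cohen's d = |M₁ − M₂| / SD_pooled = |36.0 − 44.1| / 7.4 = 8.1 / 7.4 = 1.095.
For two independent groups with equal n: n = 2·((z_{α/2} + z_β) / d)².
z_{α/2} + z_β = 1.960 + 0.674 = 2.634.
n = 2 × (2.634 / 1.095)² = 2 × 2.405² = 2 × 5.79 = 11.6.
Round up to the next whole participant.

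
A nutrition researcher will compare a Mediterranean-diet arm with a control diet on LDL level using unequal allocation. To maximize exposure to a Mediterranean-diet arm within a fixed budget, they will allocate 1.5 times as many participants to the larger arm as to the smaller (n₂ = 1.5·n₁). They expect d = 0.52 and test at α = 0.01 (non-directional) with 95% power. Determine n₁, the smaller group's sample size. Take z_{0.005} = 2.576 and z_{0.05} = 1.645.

With allocation ratio k = n₂/n₁ = 1.5, Var(x̄₁−x̄₂) = σ²(1/n₁ + 1/(k·n₁)) = σ²·(k+1)/(k·n₁).
So n₁ = (1 + 1/k)·((z_{α/2} + z_β)/d)² = 1.667 × (4.221/0.52)².
n₁ = 1.667 × 65.89 = 109.8.
Round up: n₁ = 110, giving n₂ = 1.5 × 110 = 165.

n₁ = 110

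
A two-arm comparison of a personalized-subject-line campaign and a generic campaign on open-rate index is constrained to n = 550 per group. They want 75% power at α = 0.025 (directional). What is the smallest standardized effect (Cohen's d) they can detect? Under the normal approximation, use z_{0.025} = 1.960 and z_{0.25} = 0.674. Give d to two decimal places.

d_min ≈ 0.16

For two independent groups of n = 550 each: d_min = (z_{α} + z_β)·√(2/n).
z-sum = 1.960 + 0.674 = 2.634.
d_min = 2.634 × √(2/550) = 2.634 × 0.0603 = 0.159.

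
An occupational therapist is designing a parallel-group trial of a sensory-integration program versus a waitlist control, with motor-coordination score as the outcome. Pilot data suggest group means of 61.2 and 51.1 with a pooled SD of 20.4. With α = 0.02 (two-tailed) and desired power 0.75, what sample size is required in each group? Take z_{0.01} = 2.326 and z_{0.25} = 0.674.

Cohen's d = |M₁ − M₂| / SD_pooled = |61.2 − 51.1| / 20.4 = 10.1 / 20.4 = 0.495.
For two independent groups with equal n: n = 2·((z_{α/2} + z_β) / d)².
z_{α/2} + z_β = 2.326 + 0.674 = 3.000.
n = 2 × (3.000 / 0.495)² = 2 × 6.061² = 2 × 36.73 = 73.5.
Round up to the next whole participant.

n = 74 per group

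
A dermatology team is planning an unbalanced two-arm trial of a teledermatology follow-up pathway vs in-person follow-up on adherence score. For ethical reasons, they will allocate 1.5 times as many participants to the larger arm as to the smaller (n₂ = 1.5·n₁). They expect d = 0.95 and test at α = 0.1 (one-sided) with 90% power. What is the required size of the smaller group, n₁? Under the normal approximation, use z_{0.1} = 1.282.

With allocation ratio k = n₂/n₁ = 1.5, Var(x̄₁−x̄₂) = σ²(1/n₁ + 1/(k·n₁)) = σ²·(k+1)/(k·n₁).
So n₁ = (1 + 1/k)·((z_{α} + z_β)/d)² = 1.667 × (2.564/0.95)².
n₁ = 1.667 × 7.28 = 12.1.
Round up: n₁ = 13, giving n₂ = ⌈1.5 × 13⌉ = ⌈19.5⌉ = 20.

n₁ = 13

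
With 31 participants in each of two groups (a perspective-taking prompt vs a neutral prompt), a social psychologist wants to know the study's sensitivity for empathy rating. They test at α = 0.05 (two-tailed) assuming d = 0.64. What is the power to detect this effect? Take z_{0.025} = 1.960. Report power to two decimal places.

power ≈ 0.71

For two equal groups, power = Φ(d·√(n/2) − z_{α/2}).
d·√(n/2) = 0.64 × √(31/2) = 0.64 × 3.937 = 2.520.
z_β = 2.520 − 1.960 = 0.560.
Power = Φ(0.560) = 0.712.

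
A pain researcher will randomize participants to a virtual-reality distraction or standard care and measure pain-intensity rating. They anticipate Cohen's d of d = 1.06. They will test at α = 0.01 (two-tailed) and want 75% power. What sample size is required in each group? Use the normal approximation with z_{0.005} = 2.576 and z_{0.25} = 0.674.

n = 19 per group

For two independent groups with equal n: n = 2·((z_{α/2} + z_β) / d)².
z_{α/2} + z_β = 2.576 + 0.674 = 3.250.
n = 2 × (3.250 / 1.06)² = 2 × 3.066² = 2 × 9.40 = 18.8.
Round up to the next whole participant.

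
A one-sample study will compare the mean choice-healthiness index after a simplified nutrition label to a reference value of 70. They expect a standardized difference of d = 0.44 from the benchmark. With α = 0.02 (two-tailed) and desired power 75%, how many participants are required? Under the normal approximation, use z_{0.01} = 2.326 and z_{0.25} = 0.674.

n = 47

For a one-sample test: n = ((z_{α/2} + z_β) / d)².
z_{α/2} + z_β = 2.326 + 0.674 = 3.000.
n = (3.000 / 0.44)² = 6.818² = 46.49.
Round up.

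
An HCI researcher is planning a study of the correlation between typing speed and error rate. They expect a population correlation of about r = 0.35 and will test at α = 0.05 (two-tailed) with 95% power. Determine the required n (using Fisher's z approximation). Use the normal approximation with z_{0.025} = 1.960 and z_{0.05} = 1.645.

Fisher's z: C = ½·ln((1+r)/(1−r)) = ½·ln(2.0769) = 0.3654.
n = ((z_{α/2} + z_β)/C)² + 3.
(1.960 + 1.645) / 0.3654 = 3.605 / 0.3654 = 9.866.
n = 9.866² + 3 = 97.34 + 3 = 100.3.
Round up.

n = 101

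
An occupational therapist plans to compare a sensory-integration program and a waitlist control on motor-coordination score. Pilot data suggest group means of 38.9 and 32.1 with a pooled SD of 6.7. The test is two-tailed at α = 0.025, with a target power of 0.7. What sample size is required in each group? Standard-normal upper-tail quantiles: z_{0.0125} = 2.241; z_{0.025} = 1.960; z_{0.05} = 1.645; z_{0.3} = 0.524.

Cohen's d = |M₁ − M₂| / SD_pooled = |38.9 − 32.1| / 6.7 = 6.8 / 6.7 = 1.015.
For two independent groups with equal n: n = 2·((z_{α/2} + z_β) / d)².
z_{α/2} + z_β = 2.241 + 0.524 = 2.765.
n = 2 × (2.765 / 1.015)² = 2 × 2.724² = 2 × 7.42 = 14.8.
Round up to the next whole participant.

n = 15 per group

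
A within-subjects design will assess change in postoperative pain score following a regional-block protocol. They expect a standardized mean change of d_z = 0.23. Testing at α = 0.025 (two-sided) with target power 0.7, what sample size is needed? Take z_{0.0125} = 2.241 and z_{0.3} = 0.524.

n = 145 pairs

For a paired (one-sample on differences) test: n = ((z_{α/2} + z_β) / d)².
z_{α/2} + z_β = 2.241 + 0.524 = 2.765.
n = (2.765 / 0.23)² = 12.022² = 144.52.
Round up.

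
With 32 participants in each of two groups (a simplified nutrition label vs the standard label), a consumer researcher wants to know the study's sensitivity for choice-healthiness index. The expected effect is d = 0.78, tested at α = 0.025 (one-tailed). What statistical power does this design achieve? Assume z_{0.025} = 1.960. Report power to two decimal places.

For two equal groups, power = Φ(d·√(n/2) − z_{α}).
d·√(n/2) = 0.78 × √(32/2) = 0.78 × 4.000 = 3.120.
z_β = 3.120 − 1.960 = 1.160.
Power = Φ(1.160) = 0.877.

power ≈ 0.88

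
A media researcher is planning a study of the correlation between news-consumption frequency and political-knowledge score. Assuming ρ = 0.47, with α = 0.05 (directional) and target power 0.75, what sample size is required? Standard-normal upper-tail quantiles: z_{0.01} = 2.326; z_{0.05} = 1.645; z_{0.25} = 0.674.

Fisher's z: C = ½·ln((1+r)/(1−r)) = ½·ln(2.7736) = 0.5101.
n = ((z_{α} + z_β)/C)² + 3.
(1.645 + 0.674) / 0.5101 = 2.319 / 0.5101 = 4.546.
n = 4.546² + 3 = 20.67 + 3 = 23.7.
Round up.

n = 24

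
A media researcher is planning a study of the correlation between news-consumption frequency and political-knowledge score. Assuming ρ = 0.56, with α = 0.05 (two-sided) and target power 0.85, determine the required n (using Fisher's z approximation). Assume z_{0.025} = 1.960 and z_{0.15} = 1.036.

Fisher's z: C = ½·ln((1+r)/(1−r)) = ½·ln(3.5455) = 0.6328.
n = ((z_{α/2} + z_β)/C)² + 3.
(1.960 + 1.036) / 0.6328 = 2.996 / 0.6328 = 4.735.
n = 4.735² + 3 = 22.42 + 3 = 25.4.
Round up.

n = 26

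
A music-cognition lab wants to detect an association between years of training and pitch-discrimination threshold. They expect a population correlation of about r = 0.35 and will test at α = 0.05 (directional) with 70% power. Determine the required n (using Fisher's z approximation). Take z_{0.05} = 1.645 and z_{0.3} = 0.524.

Fisher's z: C = ½·ln((1+r)/(1−r)) = ½·ln(2.0769) = 0.3654.
n = ((z_{α} + z_β)/C)² + 3.
(1.645 + 0.524) / 0.3654 = 2.169 / 0.3654 = 5.936.
n = 5.936² + 3 = 35.24 + 3 = 38.2.
Round up.

n = 39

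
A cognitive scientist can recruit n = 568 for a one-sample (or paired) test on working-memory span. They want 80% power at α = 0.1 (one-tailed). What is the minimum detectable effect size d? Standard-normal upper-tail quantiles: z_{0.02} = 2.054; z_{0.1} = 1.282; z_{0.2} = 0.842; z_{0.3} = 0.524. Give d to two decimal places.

d_min ≈ 0.09

For a single sample (or paired design) of n = 568: d_min = (z_{α} + z_β)/√n.
z-sum = 1.282 + 0.842 = 2.124.
d_min = 2.124 / √568 = 2.124 / 23.833 = 0.089.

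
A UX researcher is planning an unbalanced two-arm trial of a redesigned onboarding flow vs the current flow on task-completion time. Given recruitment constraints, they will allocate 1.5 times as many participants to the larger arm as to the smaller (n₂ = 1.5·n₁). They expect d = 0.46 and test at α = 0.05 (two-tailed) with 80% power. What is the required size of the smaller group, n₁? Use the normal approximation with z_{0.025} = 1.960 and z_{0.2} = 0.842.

With allocation ratio k = n₂/n₁ = 1.5, Var(x̄₁−x̄₂) = σ²(1/n₁ + 1/(k·n₁)) = σ²·(k+1)/(k·n₁).
So n₁ = (1 + 1/k)·((z_{α/2} + z_β)/d)² = 1.667 × (2.802/0.46)².
n₁ = 1.667 × 37.10 = 61.8.
Round up: n₁ = 62, giving n₂ = 1.5 × 62 = 93.

n₁ = 62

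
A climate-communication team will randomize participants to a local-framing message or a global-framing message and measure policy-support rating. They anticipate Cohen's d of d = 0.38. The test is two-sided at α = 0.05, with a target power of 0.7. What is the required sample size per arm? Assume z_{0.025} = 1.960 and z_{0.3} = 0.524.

For two independent groups with equal n: n = 2·((z_{α/2} + z_β) / d)².
z_{α/2} + z_β = 1.960 + 0.524 = 2.484.
n = 2 × (2.484 / 0.38)² = 2 × 6.537² = 2 × 42.73 = 85.5.
Round up to the next whole participant.

n = 86 per group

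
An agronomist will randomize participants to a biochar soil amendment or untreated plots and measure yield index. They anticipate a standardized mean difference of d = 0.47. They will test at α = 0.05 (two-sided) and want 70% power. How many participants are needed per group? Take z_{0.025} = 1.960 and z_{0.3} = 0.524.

For two independent groups with equal n: n = 2·((z_{α/2} + z_β) / d)².
z_{α/2} + z_β = 1.960 + 0.524 = 2.484.
n = 2 × (2.484 / 0.47)² = 2 × 5.285² = 2 × 27.93 = 55.9.
Round up to the next whole participant.

n = 56 per group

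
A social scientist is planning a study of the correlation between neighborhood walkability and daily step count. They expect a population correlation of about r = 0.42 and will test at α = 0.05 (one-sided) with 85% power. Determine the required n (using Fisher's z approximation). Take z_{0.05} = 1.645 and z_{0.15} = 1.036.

n = 39

Fisher's z: C = ½·ln((1+r)/(1−r)) = ½·ln(2.4483) = 0.4477.
n = ((z_{α} + z_β)/C)² + 3.
(1.645 + 1.036) / 0.4477 = 2.681 / 0.4477 = 5.988.
n = 5.988² + 3 = 35.86 + 3 = 38.9.
Round up.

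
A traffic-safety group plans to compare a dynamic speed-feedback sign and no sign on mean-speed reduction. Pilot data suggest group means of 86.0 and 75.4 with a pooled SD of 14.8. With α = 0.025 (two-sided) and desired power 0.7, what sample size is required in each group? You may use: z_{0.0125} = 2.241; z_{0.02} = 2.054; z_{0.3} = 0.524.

n = 30 per group

Cohen's d = |M₁ − M₂| / SD_pooled = |86.0 − 75.4| / 14.8 = 10.6 / 14.8 = 0.716.
For two independent groups with equal n: n = 2·((z_{α/2} + z_β) / d)².
z_{α/2} + z_β = 2.241 + 0.524 = 2.765.
n = 2 × (2.765 / 0.716)² = 2 × 3.862² = 2 × 14.91 = 29.8.
Round up to the next whole participant.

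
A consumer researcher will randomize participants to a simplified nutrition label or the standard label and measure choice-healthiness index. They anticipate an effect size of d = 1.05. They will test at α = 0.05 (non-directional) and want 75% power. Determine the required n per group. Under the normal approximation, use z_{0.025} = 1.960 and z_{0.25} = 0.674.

n = 13 per group

For two independent groups with equal n: n = 2·((z_{α/2} + z_β) / d)².
z_{α/2} + z_β = 1.960 + 0.674 = 2.634.
n = 2 × (2.634 / 1.05)² = 2 × 2.509² = 2 × 6.29 = 12.6.
Round up to the next whole participant.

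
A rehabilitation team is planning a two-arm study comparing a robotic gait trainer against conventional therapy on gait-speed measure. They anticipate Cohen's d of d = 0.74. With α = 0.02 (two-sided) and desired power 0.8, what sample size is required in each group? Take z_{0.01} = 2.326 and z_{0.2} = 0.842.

For two independent groups with equal n: n = 2·((z_{α/2} + z_β) / d)².
z_{α/2} + z_β = 2.326 + 0.842 = 3.168.
n = 2 × (3.168 / 0.74)² = 2 × 4.281² = 2 × 18.33 = 36.7.
Round up to the next whole participant.

n = 37 per group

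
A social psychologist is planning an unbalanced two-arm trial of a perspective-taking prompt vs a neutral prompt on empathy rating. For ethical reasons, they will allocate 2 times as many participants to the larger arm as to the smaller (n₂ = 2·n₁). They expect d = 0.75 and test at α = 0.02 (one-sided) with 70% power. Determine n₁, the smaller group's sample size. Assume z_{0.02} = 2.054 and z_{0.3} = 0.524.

n₁ = 18

With allocation ratio k = n₂/n₁ = 2, Var(x̄₁−x̄₂) = σ²(1/n₁ + 1/(k·n₁)) = σ²·(k+1)/(k·n₁).
So n₁ = (1 + 1/k)·((z_{α} + z_β)/d)² = 1.500 × (2.578/0.75)².
n₁ = 1.500 × 11.82 = 17.7.
Round up: n₁ = 18, giving n₂ = 2 × 18 = 36.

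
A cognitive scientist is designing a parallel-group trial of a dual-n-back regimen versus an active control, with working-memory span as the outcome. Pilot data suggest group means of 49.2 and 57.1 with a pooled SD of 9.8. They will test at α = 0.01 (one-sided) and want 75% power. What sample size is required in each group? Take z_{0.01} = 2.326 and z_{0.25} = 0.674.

Cohen's d = |M₁ − M₂| / SD_pooled = |49.2 − 57.1| / 9.8 = 7.9 / 9.8 = 0.806.
For two independent groups with equal n: n = 2·((z_{α} + z_β) / d)².
z_{α} + z_β = 2.326 + 0.674 = 3.000.
n = 2 × (3.000 / 0.806)² = 2 × 3.722² = 2 × 13.85 = 27.7.
Round up to the next whole participant.

n = 28 per group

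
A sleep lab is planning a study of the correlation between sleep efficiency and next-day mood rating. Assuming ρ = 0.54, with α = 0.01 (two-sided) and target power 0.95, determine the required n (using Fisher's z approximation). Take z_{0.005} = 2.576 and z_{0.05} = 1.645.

Fisher's z: C = ½·ln((1+r)/(1−r)) = ½·ln(3.3478) = 0.6042.
n = ((z_{α/2} + z_β)/C)² + 3.
(2.576 + 1.645) / 0.6042 = 4.221 / 0.6042 = 6.986.
n = 6.986² + 3 = 48.81 + 3 = 51.8.
Round up.

n = 52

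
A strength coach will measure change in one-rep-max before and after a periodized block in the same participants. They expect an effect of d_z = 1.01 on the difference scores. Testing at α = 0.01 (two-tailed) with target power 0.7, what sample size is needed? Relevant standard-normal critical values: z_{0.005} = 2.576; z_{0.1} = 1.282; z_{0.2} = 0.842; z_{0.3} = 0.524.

n = 10 pairs

For a paired (one-sample on differences) test: n = ((z_{α/2} + z_β) / d)².
z_{α/2} + z_β = 2.576 + 0.524 = 3.100.
n = (3.100 / 1.01)² = 3.069² = 9.42.
Round up.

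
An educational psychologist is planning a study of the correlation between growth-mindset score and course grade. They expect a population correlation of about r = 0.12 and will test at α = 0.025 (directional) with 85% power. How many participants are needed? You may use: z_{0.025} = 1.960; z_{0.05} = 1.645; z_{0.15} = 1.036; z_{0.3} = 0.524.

n = 621

Fisher's z: C = ½·ln((1+r)/(1−r)) = ½·ln(1.2727) = 0.1206.
n = ((z_{α} + z_β)/C)² + 3.
(1.960 + 1.036) / 0.1206 = 2.996 / 0.1206 = 24.842.
n = 24.842² + 3 = 617.15 + 3 = 620.1.
Round up.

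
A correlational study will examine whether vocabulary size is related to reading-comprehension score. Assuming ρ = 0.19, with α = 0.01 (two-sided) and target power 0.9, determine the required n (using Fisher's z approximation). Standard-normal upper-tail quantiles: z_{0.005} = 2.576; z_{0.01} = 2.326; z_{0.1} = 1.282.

Fisher's z: C = ½·ln((1+r)/(1−r)) = ½·ln(1.4691) = 0.1923.
n = ((z_{α/2} + z_β)/C)² + 3.
(2.576 + 1.282) / 0.1923 = 3.858 / 0.1923 = 20.062.
n = 20.062² + 3 = 402.50 + 3 = 405.5.
Round up.

n = 406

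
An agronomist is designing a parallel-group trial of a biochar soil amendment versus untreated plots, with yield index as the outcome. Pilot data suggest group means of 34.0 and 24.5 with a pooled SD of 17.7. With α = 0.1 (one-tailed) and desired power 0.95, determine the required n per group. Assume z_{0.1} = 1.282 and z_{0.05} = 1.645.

n = 60 per group

Cohen's d = |M₁ − M₂| / SD_pooled = |34.0 − 24.5| / 17.7 = 9.5 / 17.7 = 0.537.
For two independent groups with equal n: n = 2·((z_{α} + z_β) / d)².
z_{α} + z_β = 1.282 + 1.645 = 2.927.
n = 2 × (2.927 / 0.537)² = 2 × 5.451² = 2 × 29.71 = 59.4.
Round up to the next whole participant.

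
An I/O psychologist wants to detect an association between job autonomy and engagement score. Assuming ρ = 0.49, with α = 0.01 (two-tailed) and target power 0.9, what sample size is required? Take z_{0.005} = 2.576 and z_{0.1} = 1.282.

Fisher's z: C = ½·ln((1+r)/(1−r)) = ½·ln(2.9216) = 0.5361.
n = ((z_{α/2} + z_β)/C)² + 3.
(2.576 + 1.282) / 0.5361 = 3.858 / 0.5361 = 7.196.
n = 7.196² + 3 = 51.79 + 3 = 54.8.
Round up.

n = 55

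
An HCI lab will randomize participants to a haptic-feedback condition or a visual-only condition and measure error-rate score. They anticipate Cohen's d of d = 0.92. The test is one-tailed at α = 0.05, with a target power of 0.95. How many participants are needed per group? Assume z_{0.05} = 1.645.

n = 26 per group

For two independent groups with equal n: n = 2·((z_{α} + z_β) / d)².
z_{α} + z_β = 1.645 + 1.645 = 3.290.
n = 2 × (3.290 / 0.92)² = 2 × 3.576² = 2 × 12.79 = 25.6.
Round up to the next whole participant.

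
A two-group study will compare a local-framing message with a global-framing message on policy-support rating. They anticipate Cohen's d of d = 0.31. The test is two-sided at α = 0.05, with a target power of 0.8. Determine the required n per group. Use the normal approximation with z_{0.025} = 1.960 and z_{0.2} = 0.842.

n = 164 per group

For two independent groups with equal n: n = 2·((z_{α/2} + z_β) / d)².
z_{α/2} + z_β = 1.960 + 0.842 = 2.802.
n = 2 × (2.802 / 0.31)² = 2 × 9.039² = 2 × 81.70 = 163.4.
Round up to the next whole participant.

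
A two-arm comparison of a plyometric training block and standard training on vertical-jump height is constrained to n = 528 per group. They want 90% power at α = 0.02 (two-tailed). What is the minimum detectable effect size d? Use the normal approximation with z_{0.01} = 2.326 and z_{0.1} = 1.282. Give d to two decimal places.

d_min ≈ 0.22

For two independent groups of n = 528 each: d_min = (z_{α/2} + z_β)·√(2/n).
z-sum = 2.326 + 1.282 = 3.608.
d_min = 3.608 × √(2/528) = 3.608 × 0.0615 = 0.222.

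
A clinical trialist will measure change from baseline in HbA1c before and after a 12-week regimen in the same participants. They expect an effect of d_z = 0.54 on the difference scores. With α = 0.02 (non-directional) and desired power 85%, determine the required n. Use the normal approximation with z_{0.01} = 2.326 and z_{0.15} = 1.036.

n = 39 pairs

For a paired (one-sample on differences) test: n = ((z_{α/2} + z_β) / d)².
z_{α/2} + z_β = 2.326 + 1.036 = 3.362.
n = (3.362 / 0.54)² = 6.226² = 38.76.
Round up.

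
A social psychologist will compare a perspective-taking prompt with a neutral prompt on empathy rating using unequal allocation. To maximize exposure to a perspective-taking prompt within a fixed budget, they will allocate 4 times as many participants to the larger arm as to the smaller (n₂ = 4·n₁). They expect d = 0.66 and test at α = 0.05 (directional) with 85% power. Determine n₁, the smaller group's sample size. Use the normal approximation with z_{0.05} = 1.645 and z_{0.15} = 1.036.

With allocation ratio k = n₂/n₁ = 4, Var(x̄₁−x̄₂) = σ²(1/n₁ + 1/(k·n₁)) = σ²·(k+1)/(k·n₁).
So n₁ = (1 + 1/k)·((z_{α} + z_β)/d)² = 1.250 × (2.681/0.66)².
n₁ = 1.250 × 16.50 = 20.6.
Round up: n₁ = 21, giving n₂ = 4 × 21 = 84.

n₁ = 21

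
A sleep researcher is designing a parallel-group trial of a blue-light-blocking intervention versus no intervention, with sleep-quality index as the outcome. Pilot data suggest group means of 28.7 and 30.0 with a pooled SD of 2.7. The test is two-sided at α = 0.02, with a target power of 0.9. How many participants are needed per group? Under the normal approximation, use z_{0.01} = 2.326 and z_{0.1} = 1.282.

n = 113 per group

Cohen's d = |M₁ − M₂| / SD_pooled = |28.7 − 30.0| / 2.7 = 1.3 / 2.7 = 0.481.
For two independent groups with equal n: n = 2·((z_{α/2} + z_β) / d)².
z_{α/2} + z_β = 2.326 + 1.282 = 3.608.
n = 2 × (3.608 / 0.481)² = 2 × 7.501² = 2 × 56.27 = 112.5.
Round up to the next whole participant.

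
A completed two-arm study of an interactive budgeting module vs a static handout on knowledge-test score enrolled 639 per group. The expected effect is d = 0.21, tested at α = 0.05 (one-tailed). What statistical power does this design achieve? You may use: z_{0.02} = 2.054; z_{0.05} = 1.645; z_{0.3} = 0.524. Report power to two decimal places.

power ≈ 0.98

For two equal groups, power = Φ(d·√(n/2) − z_{α}).
d·√(n/2) = 0.21 × √(639/2) = 0.21 × 17.875 = 3.754.
z_β = 3.754 − 1.645 = 2.109.
Power = Φ(2.109) = 0.983.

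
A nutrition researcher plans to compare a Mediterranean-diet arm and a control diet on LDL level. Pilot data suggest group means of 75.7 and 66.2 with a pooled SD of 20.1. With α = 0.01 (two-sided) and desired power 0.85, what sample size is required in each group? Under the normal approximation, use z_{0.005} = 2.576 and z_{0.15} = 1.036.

n = 117 per group

Cohen's d = |M₁ − M₂| / SD_pooled = |75.7 − 66.2| / 20.1 = 9.5 / 20.1 = 0.473.
For two independent groups with equal n: n = 2·((z_{α/2} + z_β) / d)².
z_{α/2} + z_β = 2.576 + 1.036 = 3.612.
n = 2 × (3.612 / 0.473)² = 2 × 7.636² = 2 × 58.31 = 116.6.
Round up to the next whole participant.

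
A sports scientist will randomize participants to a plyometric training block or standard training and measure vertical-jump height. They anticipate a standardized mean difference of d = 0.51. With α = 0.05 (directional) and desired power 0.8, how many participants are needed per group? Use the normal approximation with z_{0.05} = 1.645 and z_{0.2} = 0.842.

n = 48 per group

For two independent groups with equal n: n = 2·((z_{α} + z_β) / d)².
z_{α} + z_β = 1.645 + 0.842 = 2.487.
n = 2 × (2.487 / 0.51)² = 2 × 4.876² = 2 × 23.78 = 47.6.
Round up to the next whole participant.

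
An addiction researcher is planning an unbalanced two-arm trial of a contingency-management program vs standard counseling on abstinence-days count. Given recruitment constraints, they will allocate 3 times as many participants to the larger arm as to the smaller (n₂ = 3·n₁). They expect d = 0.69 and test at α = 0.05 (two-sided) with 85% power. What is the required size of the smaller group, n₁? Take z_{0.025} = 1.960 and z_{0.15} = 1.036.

n₁ = 26

With allocation ratio k = n₂/n₁ = 3, Var(x̄₁−x̄₂) = σ²(1/n₁ + 1/(k·n₁)) = σ²·(k+1)/(k·n₁).
So n₁ = (1 + 1/k)·((z_{α/2} + z_β)/d)² = 1.333 × (2.996/0.69)².
n₁ = 1.333 × 18.85 = 25.1.
Round up: n₁ = 26, giving n₂ = 3 × 26 = 78.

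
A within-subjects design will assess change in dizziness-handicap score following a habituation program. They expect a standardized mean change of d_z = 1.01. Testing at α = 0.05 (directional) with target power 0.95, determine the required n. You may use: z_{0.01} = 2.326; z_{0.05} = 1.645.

For a paired (one-sample on differences) test: n = ((z_{α} + z_β) / d)².
z_{α} + z_β = 1.645 + 1.645 = 3.290.
n = (3.290 / 1.01)² = 3.257² = 10.61.
Round up.

n = 11 pairs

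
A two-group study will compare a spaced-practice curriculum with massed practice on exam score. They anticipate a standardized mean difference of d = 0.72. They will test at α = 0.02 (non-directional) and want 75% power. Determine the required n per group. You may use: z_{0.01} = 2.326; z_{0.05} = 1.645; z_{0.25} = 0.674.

For two independent groups with equal n: n = 2·((z_{α/2} + z_β) / d)².
z_{α/2} + z_β = 2.326 + 0.674 = 3.000.
n = 2 × (3.000 / 0.72)² = 2 × 4.167² = 2 × 17.36 = 34.7.
Round up to the next whole participant.

n = 35 per group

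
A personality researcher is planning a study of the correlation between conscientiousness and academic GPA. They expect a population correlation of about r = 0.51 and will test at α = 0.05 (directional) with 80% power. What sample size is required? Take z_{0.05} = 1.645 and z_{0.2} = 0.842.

Fisher's z: C = ½·ln((1+r)/(1−r)) = ½·ln(3.0816) = 0.5627.
n = ((z_{α} + z_β)/C)² + 3.
(1.645 + 0.842) / 0.5627 = 2.487 / 0.5627 = 4.420.
n = 4.420² + 3 = 19.53 + 3 = 22.5.
Round up.

n = 23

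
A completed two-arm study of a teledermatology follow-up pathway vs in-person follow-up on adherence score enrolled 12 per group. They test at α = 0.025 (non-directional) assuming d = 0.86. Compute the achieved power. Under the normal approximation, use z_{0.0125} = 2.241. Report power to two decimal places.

For two equal groups, power = Φ(d·√(n/2) − z_{α/2}).
d·√(n/2) = 0.86 × √(12/2) = 0.86 × 2.449 = 2.107.
z_β = 2.107 − 2.241 = -0.134.
Power = Φ(-0.134) = 0.447.

power ≈ 0.45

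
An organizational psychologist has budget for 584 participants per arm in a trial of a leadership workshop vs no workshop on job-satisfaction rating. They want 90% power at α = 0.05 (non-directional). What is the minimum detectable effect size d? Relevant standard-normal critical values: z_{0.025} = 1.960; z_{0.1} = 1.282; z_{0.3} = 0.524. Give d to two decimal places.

d_min ≈ 0.19

For two independent groups of n = 584 each: d_min = (z_{α/2} + z_β)·√(2/n).
z-sum = 1.960 + 1.282 = 3.242.
d_min = 3.242 × √(2/584) = 3.242 × 0.0585 = 0.190.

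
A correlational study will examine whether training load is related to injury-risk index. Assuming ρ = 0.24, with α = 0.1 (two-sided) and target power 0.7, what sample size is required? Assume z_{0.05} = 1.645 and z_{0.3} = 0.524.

n = 82

Fisher's z: C = ½·ln((1+r)/(1−r)) = ½·ln(1.6316) = 0.2448.
n = ((z_{α/2} + z_β)/C)² + 3.
(1.645 + 0.524) / 0.2448 = 2.169 / 0.2448 = 8.860.
n = 8.860² + 3 = 78.50 + 3 = 81.5.
Round up.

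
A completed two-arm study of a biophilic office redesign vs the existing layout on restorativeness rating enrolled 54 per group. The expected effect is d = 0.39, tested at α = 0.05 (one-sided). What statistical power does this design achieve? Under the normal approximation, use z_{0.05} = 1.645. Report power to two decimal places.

For two equal groups, power = Φ(d·√(n/2) − z_{α}).
d·√(n/2) = 0.39 × √(54/2) = 0.39 × 5.196 = 2.026.
z_β = 2.026 − 1.645 = 0.381.
Power = Φ(0.381) = 0.649.

power ≈ 0.65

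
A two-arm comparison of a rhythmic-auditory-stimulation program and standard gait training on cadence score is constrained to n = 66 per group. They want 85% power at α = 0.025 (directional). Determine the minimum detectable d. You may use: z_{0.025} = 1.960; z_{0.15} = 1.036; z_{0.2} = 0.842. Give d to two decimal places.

For two independent groups of n = 66 each: d_min = (z_{α} + z_β)·√(2/n).
z-sum = 1.960 + 1.036 = 2.996.
d_min = 2.996 × √(2/66) = 2.996 × 0.1741 = 0.522.

d_min ≈ 0.52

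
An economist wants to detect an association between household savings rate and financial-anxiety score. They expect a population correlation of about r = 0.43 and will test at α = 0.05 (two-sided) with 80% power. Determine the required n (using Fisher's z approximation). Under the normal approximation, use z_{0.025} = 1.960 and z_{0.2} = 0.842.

n = 41

Fisher's z: C = ½·ln((1+r)/(1−r)) = ½·ln(2.5088) = 0.4599.
n = ((z_{α/2} + z_β)/C)² + 3.
(1.960 + 0.842) / 0.4599 = 2.802 / 0.4599 = 6.093.
n = 6.093² + 3 = 37.12 + 3 = 40.1.
Round up.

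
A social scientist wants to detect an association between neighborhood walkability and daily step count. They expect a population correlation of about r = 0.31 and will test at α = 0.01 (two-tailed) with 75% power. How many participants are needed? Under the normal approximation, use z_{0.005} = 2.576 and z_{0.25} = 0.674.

n = 106

Fisher's z: C = ½·ln((1+r)/(1−r)) = ½·ln(1.8986) = 0.3205.
n = ((z_{α/2} + z_β)/C)² + 3.
(2.576 + 0.674) / 0.3205 = 3.250 / 0.3205 = 10.140.
n = 10.140² + 3 = 102.83 + 3 = 105.8.
Round up.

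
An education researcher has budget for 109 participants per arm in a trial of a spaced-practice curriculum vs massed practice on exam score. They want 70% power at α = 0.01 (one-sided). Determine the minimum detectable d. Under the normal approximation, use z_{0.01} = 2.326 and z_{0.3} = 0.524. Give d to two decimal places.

d_min ≈ 0.39

For two independent groups of n = 109 each: d_min = (z_{α} + z_β)·√(2/n).
z-sum = 2.326 + 0.524 = 2.850.
d_min = 2.850 × √(2/109) = 2.850 × 0.1355 = 0.386.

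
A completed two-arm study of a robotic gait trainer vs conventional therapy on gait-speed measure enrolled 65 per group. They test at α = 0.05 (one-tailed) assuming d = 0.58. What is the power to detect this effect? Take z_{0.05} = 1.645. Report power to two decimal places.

power ≈ 0.95

For two equal groups, power = Φ(d·√(n/2) − z_{α}).
d·√(n/2) = 0.58 × √(65/2) = 0.58 × 5.701 = 3.307.
z_β = 3.307 − 1.645 = 1.662.
Power = Φ(1.662) = 0.952.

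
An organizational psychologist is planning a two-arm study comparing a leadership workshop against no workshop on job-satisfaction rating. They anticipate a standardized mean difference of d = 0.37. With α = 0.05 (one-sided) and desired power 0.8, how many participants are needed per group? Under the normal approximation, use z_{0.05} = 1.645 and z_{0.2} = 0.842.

For two independent groups with equal n: n = 2·((z_{α} + z_β) / d)².
z_{α} + z_β = 1.645 + 0.842 = 2.487.
n = 2 × (2.487 / 0.37)² = 2 × 6.722² = 2 × 45.18 = 90.4.
Round up to the next whole participant.

n = 91 per group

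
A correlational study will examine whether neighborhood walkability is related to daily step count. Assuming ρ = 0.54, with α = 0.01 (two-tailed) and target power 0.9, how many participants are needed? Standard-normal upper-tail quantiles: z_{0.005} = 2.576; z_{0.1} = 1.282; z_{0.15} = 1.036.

n = 44

Fisher's z: C = ½·ln((1+r)/(1−r)) = ½·ln(3.3478) = 0.6042.
n = ((z_{α/2} + z_β)/C)² + 3.
(2.576 + 1.282) / 0.6042 = 3.858 / 0.6042 = 6.385.
n = 6.385² + 3 = 40.77 + 3 = 43.8.
Round up.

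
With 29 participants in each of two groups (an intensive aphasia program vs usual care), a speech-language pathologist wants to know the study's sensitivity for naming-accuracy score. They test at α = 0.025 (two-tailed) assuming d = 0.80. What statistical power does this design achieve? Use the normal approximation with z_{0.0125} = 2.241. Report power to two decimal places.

For two equal groups, power = Φ(d·√(n/2) − z_{α/2}).
d·√(n/2) = 0.80 × √(29/2) = 0.80 × 3.808 = 3.046.
z_β = 3.046 − 2.241 = 0.805.
Power = Φ(0.805) = 0.790.

power ≈ 0.79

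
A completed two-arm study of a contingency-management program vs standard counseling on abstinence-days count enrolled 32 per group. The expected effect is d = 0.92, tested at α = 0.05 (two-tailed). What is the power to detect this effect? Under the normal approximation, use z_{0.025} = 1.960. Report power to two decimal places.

power ≈ 0.96

For two equal groups, power = Φ(d·√(n/2) − z_{α/2}).
d·√(n/2) = 0.92 × √(32/2) = 0.92 × 4.000 = 3.680.
z_β = 3.680 − 1.960 = 1.720.
Power = Φ(1.720) = 0.957.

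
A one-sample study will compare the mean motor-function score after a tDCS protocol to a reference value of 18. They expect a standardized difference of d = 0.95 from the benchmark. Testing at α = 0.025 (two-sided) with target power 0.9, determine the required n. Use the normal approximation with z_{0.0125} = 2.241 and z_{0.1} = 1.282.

n = 14

For a one-sample test: n = ((z_{α/2} + z_β) / d)².
z_{α/2} + z_β = 2.241 + 1.282 = 3.523.
n = (3.523 / 0.95)² = 3.708² = 13.75.
Round up.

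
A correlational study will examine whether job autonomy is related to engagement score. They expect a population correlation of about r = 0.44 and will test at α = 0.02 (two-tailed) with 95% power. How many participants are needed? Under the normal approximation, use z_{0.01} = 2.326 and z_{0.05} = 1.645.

Fisher's z: C = ½·ln((1+r)/(1−r)) = ½·ln(2.5714) = 0.4722.
n = ((z_{α/2} + z_β)/C)² + 3.
(2.326 + 1.645) / 0.4722 = 3.971 / 0.4722 = 8.410.
n = 8.410² + 3 = 70.72 + 3 = 73.7.
Round up.

n = 74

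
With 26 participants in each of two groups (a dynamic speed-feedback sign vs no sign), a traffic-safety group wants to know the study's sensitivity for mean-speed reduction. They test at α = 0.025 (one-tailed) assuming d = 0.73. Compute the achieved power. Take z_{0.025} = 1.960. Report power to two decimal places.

For two equal groups, power = Φ(d·√(n/2) − z_{α}).
d·√(n/2) = 0.73 × √(26/2) = 0.73 × 3.606 = 2.632.
z_β = 2.632 − 1.960 = 0.672.
Power = Φ(0.672) = 0.749.

power ≈ 0.75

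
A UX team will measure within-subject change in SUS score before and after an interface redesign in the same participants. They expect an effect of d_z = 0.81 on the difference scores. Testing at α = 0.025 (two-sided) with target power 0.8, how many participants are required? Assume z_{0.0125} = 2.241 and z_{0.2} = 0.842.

n = 15 pairs

For a paired (one-sample on differences) test: n = ((z_{α/2} + z_β) / d)².
z_{α/2} + z_β = 2.241 + 0.842 = 3.083.
n = (3.083 / 0.81)² = 3.806² = 14.49.
Round up.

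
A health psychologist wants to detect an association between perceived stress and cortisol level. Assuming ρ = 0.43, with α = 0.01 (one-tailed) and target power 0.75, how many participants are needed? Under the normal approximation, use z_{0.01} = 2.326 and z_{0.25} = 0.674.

n = 46

Fisher's z: C = ½·ln((1+r)/(1−r)) = ½·ln(2.5088) = 0.4599.
n = ((z_{α} + z_β)/C)² + 3.
(2.326 + 0.674) / 0.4599 = 3.000 / 0.4599 = 6.523.
n = 6.523² + 3 = 42.55 + 3 = 45.6.
Round up.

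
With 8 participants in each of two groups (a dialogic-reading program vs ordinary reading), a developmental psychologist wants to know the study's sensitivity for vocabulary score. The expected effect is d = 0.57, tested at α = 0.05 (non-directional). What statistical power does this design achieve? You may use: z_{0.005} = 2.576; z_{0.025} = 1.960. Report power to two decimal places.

For two equal groups, power = Φ(d·√(n/2) − z_{α/2}).
d·√(n/2) = 0.57 × √(8/2) = 0.57 × 2.000 = 1.140.
z_β = 1.140 − 1.960 = -0.820.
Power = Φ(-0.820) = 0.206.

power ≈ 0.21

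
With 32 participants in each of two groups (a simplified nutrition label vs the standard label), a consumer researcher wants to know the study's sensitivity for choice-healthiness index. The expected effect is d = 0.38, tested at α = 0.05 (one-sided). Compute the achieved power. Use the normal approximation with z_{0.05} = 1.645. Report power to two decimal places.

power ≈ 0.45

For two equal groups, power = Φ(d·√(n/2) − z_{α}).
d·√(n/2) = 0.38 × √(32/2) = 0.38 × 4.000 = 1.520.
z_β = 1.520 − 1.645 = -0.125.
Power = Φ(-0.125) = 0.450.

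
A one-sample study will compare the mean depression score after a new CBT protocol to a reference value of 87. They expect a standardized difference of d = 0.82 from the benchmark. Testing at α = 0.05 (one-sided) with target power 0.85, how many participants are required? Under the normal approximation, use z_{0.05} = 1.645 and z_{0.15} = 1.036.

n = 11

For a one-sample test: n = ((z_{α} + z_β) / d)².
z_{α} + z_β = 1.645 + 1.036 = 2.681.
n = (2.681 / 0.82)² = 3.270² = 10.69.
Round up.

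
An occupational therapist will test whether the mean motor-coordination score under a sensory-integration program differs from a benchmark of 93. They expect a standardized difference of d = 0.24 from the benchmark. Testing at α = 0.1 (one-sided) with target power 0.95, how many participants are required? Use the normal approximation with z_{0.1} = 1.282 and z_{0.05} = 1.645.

n = 149

For a one-sample test: n = ((z_{α} + z_β) / d)².
z_{α} + z_β = 1.282 + 1.645 = 2.927.
n = (2.927 / 0.24)² = 12.196² = 148.74.
Round up.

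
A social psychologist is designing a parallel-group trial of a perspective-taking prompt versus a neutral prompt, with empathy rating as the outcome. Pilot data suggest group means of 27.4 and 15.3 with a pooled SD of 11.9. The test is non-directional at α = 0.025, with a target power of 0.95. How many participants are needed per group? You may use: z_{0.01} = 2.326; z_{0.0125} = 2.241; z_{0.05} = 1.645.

n = 30 per group

Cohen's d = |M₁ − M₂| / SD_pooled = |27.4 − 15.3| / 11.9 = 12.1 / 11.9 = 1.017.
For two independent groups with equal n: n = 2·((z_{α/2} + z_β) / d)².
z_{α/2} + z_β = 2.241 + 1.645 = 3.886.
n = 2 × (3.886 / 1.017)² = 2 × 3.821² = 2 × 14.60 = 29.2.
Round up to the next whole participant.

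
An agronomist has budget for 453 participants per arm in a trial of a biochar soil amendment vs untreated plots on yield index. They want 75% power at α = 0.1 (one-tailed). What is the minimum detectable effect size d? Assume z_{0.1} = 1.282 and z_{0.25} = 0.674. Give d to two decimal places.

For two independent groups of n = 453 each: d_min = (z_{α} + z_β)·√(2/n).
z-sum = 1.282 + 0.674 = 1.956.
d_min = 1.956 × √(2/453) = 1.956 × 0.0664 = 0.130.

d_min ≈ 0.13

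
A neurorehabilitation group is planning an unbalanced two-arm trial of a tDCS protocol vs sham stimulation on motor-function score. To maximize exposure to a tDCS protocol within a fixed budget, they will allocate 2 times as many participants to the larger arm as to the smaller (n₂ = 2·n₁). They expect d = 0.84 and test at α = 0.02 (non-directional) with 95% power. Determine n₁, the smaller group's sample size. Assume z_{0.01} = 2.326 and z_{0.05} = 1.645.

n₁ = 34

With allocation ratio k = n₂/n₁ = 2, Var(x̄₁−x̄₂) = σ²(1/n₁ + 1/(k·n₁)) = σ²·(k+1)/(k·n₁).
So n₁ = (1 + 1/k)·((z_{α/2} + z_β)/d)² = 1.500 × (3.971/0.84)².
n₁ = 1.500 × 22.35 = 33.5.
Round up: n₁ = 34, giving n₂ = 2 × 34 = 68.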